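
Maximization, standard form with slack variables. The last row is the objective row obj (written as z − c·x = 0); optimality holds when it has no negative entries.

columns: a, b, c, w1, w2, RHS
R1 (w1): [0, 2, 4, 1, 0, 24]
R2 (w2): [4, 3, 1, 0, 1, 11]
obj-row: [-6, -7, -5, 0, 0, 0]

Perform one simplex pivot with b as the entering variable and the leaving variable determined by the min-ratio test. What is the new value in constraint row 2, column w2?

Ratio test on column b — row 1: 24/2 = 12; row 2: 11/3 = 11/3. Minimum is 11/3 at row 2 (w2 leaves); pivot element 3.
Divide row 2 by 3; eliminate column b from the other rows.
In the new row 2, the w2 entry is the old entry divided by the pivot: 1/3 = 1/3.

1/3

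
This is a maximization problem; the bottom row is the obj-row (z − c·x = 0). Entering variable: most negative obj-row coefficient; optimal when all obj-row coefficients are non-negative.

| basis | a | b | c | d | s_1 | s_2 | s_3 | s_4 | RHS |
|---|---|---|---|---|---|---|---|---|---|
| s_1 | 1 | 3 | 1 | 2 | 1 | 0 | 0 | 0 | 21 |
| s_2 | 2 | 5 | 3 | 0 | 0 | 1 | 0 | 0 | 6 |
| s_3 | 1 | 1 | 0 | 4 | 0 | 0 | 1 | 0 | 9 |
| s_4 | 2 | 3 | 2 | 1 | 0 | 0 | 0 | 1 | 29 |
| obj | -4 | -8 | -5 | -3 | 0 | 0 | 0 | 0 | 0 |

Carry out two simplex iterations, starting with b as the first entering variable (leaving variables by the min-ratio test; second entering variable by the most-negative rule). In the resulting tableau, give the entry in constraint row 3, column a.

Ratio test on column b — row 1: 21/3 = 7; row 2: 6/5 = 6/5; row 3: 9/1 = 9; row 4: 29/3 = 29/3. Minimum is 6/5 at row 2 (s_2 leaves); pivot element 5.
Divide row 2 by 5; eliminate column b from the other rows.
Second iteration: most negative obj-row entry is -3 in column d, so d enters.
Ratio test on column d — row 1: (87/5)/2 = 87/10; row 2: entry 0 ≤ 0; row 3: (39/5)/4 = 39/20; row 4: (127/5)/1 = 127/5. Minimum is 39/20 at row 3 (s_3 leaves); pivot element 4.
Divide row 3 by 4; eliminate column d from the other rows.
After both pivots, the entry at constraint row 3, column a is 3/20.

3/20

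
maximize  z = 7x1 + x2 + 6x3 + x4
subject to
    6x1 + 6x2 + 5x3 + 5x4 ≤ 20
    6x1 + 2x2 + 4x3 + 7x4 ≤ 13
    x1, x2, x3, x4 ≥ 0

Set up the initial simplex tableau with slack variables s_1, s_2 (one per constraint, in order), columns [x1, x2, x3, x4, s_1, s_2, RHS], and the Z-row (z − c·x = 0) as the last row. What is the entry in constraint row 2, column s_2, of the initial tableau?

Slack s_2 belongs to constraint 2; its column is the unit vector e_2, so the entry in row 2 is 1.

1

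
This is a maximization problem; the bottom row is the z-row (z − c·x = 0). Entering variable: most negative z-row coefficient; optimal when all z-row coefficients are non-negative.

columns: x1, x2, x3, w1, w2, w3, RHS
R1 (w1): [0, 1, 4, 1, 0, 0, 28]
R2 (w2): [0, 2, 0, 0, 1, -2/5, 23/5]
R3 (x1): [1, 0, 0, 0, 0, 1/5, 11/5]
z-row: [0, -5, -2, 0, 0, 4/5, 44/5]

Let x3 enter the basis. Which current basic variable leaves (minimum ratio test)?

Column x3 entries and ratios — w1: 28/4 = 7; w2: 0 ≤ 0, skip; x1: 0 ≤ 0, skip.
Smallest ratio is 7 in the row of w1, so w1 leaves.

w1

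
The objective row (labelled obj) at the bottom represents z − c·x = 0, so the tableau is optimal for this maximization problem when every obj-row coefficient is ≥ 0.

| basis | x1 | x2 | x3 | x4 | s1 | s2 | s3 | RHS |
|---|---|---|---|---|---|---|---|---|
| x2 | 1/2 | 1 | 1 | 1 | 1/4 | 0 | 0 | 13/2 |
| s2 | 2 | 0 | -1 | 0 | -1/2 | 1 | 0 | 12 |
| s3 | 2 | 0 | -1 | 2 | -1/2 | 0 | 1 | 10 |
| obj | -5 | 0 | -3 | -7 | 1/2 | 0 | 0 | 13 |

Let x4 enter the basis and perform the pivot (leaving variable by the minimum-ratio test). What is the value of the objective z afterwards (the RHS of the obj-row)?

48

Ratio test on column x4 — row 1: (13/2)/1 = 13/2; row 2: entry 0 ≤ 0; row 3: 10/2 = 5. Minimum is 5 at row 3 (s3 leaves); pivot element 2.
Pivot on row 3; the obj-row RHS becomes 13 − (-7)·5 = 48.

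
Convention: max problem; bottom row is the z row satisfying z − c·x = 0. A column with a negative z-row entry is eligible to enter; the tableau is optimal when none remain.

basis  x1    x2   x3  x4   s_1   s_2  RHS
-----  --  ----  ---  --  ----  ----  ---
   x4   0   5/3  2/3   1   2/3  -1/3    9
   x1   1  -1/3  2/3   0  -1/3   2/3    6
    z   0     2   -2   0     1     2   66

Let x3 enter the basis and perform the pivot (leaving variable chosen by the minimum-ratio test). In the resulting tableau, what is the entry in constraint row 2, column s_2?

1

Ratio test on column x3 — row 1: 9/(2/3) = 27/2; row 2: 6/(2/3) = 9. Minimum is 9 at row 2 (x1 leaves); pivot element 2/3.
Divide row 2 by 2/3; eliminate column x3 from the other rows.
In the new row 2, the s_2 entry is the old entry divided by the pivot: (2/3)/(2/3) = 1.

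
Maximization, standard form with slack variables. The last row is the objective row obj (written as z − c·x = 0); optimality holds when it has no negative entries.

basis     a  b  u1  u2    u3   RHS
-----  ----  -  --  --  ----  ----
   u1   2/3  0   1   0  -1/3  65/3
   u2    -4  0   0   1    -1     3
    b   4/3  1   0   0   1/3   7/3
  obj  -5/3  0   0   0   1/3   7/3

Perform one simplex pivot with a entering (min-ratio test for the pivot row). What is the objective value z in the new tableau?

21/4

Ratio test on column a — row 1: (65/3)/(2/3) = 65/2; row 2: entry -4 ≤ 0; row 3: (7/3)/(4/3) = 7/4. Minimum is 7/4 at row 3 (b leaves); pivot element 4/3.
Pivot on row 3; the obj-row RHS becomes 7/3 − (-5/3)·(7/4) = 21/4.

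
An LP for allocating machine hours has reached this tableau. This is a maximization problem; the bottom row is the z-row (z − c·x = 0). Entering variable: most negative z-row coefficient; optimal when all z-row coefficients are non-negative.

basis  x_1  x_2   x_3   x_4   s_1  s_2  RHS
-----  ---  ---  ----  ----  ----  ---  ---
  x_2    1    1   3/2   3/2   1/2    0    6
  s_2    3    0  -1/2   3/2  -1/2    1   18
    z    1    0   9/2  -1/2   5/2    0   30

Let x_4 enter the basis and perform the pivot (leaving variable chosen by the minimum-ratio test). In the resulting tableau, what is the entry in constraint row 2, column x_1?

Ratio test on column x_4 — row 1: 6/(3/2) = 4; row 2: 18/(3/2) = 12. Minimum is 4 at row 1 (x_2 leaves); pivot element 3/2.
Divide row 1 by 3/2; eliminate column x_4 from the other rows.
Row 2 update in column x_1: 3 − (3/2)·(2/3) = 2.

2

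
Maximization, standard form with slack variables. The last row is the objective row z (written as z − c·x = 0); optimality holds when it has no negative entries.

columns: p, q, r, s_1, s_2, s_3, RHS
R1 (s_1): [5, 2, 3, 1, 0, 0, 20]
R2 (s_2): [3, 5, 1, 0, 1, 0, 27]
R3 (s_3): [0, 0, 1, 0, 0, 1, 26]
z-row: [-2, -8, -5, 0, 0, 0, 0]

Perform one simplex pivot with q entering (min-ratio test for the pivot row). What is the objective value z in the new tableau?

Ratio test on column q — row 1: 20/2 = 10; row 2: 27/5 = 27/5; row 3: entry 0 ≤ 0. Minimum is 27/5 at row 2 (s_2 leaves); pivot element 5.
Pivot on row 2; the z-row RHS becomes 0 − (-8)·(27/5) = 216/5.

216/5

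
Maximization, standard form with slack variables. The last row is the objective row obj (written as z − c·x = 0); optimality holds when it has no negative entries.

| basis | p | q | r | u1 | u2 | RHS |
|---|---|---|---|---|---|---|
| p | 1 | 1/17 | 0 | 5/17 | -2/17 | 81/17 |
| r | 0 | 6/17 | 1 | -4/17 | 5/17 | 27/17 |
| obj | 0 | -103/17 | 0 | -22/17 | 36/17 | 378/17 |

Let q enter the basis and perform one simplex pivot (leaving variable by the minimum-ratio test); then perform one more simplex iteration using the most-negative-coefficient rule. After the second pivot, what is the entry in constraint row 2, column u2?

Ratio test on column q — row 1: (81/17)/(1/17) = 81; row 2: (27/17)/(6/17) = 9/2. Minimum is 9/2 at row 2 (r leaves); pivot element 6/17.
Divide row 2 by 6/17; eliminate column q from the other rows.
Second iteration: most negative obj-row entry is -16/3 in column u1, so u1 enters.
Ratio test on column u1 — row 1: (9/2)/(1/3) = 27/2; row 2: entry -2/3 ≤ 0. Minimum is 27/2 at row 1 (p leaves); pivot element 1/3.
Divide row 1 by 1/3; eliminate column u1 from the other rows.
After both pivots, the entry at constraint row 2, column u2 is 1/2.

1/2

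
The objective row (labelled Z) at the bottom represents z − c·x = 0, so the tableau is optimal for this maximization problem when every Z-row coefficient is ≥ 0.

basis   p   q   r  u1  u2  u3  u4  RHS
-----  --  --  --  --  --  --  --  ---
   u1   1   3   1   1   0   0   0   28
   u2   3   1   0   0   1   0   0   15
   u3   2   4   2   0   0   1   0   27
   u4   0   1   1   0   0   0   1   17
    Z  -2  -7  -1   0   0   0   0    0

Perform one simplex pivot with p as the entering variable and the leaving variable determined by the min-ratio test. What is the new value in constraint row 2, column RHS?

Ratio test on column p — row 1: 28/1 = 28; row 2: 15/3 = 5; row 3: 27/2 = 27/2; row 4: entry 0 ≤ 0. Minimum is 5 at row 2 (u2 leaves); pivot element 3.
Divide row 2 by 3; eliminate column p from the other rows.
In the new row 2, the RHS entry is the old entry divided by the pivot: 15/3 = 5.

5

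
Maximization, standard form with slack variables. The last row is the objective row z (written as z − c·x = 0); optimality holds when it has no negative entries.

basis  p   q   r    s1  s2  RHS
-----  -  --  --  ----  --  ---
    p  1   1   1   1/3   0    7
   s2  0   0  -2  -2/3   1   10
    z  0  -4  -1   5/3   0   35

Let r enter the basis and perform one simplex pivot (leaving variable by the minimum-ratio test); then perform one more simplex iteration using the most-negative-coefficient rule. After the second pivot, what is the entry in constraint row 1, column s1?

1/3

Ratio test on column r — row 1: 7/1 = 7; row 2: entry -2 ≤ 0. Minimum is 7 at row 1 (p leaves); pivot element 1.
Divide row 1 by 1; eliminate column r from the other rows.
Second iteration: most negative z-row entry is -3 in column q, so q enters.
Ratio test on column q — row 1: 7/1 = 7; row 2: 24/2 = 12. Minimum is 7 at row 1 (r leaves); pivot element 1.
Divide row 1 by 1; eliminate column q from the other rows.
After both pivots, the entry at constraint row 1, column s1 is 1/3.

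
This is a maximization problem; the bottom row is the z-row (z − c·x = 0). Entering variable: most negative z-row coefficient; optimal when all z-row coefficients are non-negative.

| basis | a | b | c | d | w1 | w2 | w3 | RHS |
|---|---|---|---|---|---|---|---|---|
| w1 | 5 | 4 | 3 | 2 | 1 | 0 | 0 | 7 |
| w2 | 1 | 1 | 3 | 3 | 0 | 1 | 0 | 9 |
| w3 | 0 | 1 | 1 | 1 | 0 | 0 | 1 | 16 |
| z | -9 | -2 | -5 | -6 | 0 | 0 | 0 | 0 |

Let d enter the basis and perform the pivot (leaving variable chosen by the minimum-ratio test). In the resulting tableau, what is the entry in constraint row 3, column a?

-1/3

Ratio test on column d — row 1: 7/2 = 7/2; row 2: 9/3 = 3; row 3: 16/1 = 16. Minimum is 3 at row 2 (w2 leaves); pivot element 3.
Divide row 2 by 3; eliminate column d from the other rows.
Row 3 update in column a: 0 − 1·(1/3) = -1/3.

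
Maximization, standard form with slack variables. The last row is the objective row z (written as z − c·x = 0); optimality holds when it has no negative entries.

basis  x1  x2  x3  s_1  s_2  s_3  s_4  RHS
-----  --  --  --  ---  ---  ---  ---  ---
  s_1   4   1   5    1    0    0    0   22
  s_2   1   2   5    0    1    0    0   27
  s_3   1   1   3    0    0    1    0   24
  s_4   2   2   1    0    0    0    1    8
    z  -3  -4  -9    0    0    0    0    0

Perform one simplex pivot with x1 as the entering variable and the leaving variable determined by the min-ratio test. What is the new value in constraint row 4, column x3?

Ratio test on column x1 — row 1: 22/4 = 11/2; row 2: 27/1 = 27; row 3: 24/1 = 24; row 4: 8/2 = 4. Minimum is 4 at row 4 (s_4 leaves); pivot element 2.
Divide row 4 by 2; eliminate column x1 from the other rows.
In the new row 4, the x3 entry is the old entry divided by the pivot: 1/2 = 1/2.

1/2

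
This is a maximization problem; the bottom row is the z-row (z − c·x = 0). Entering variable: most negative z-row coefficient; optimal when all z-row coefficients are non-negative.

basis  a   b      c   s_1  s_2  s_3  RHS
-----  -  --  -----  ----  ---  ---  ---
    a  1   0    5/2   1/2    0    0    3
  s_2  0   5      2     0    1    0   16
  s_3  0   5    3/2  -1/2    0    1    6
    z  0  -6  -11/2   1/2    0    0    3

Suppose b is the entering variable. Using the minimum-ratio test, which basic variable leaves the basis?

Column b entries and ratios — a: 0 ≤ 0, skip; s_2: 16/5 = 16/5; s_3: 6/5 = 6/5.
Smallest ratio is 6/5 in the row of s_3, so s_3 leaves.

s_3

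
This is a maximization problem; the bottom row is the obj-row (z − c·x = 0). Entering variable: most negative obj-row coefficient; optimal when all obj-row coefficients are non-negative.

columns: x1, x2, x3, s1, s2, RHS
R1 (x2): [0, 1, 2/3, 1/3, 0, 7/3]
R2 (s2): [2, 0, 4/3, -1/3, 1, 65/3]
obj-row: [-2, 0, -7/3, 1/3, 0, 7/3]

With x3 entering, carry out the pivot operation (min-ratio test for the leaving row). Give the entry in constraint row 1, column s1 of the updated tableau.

Ratio test on column x3 — row 1: (7/3)/(2/3) = 7/2; row 2: (65/3)/(4/3) = 65/4. Minimum is 7/2 at row 1 (x2 leaves); pivot element 2/3.
Divide row 1 by 2/3; eliminate column x3 from the other rows.
In the new row 1, the s1 entry is the old entry divided by the pivot: (1/3)/(2/3) = 1/2.

1/2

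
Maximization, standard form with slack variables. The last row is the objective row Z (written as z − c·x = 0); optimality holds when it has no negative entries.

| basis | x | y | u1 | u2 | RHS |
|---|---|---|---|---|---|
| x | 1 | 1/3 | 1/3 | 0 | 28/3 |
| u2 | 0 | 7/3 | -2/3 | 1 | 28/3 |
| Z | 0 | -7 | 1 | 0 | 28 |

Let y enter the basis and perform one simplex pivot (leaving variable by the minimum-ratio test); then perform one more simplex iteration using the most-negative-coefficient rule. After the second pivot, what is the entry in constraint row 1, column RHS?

Ratio test on column y — row 1: (28/3)/(1/3) = 28; row 2: (28/3)/(7/3) = 4. Minimum is 4 at row 2 (u2 leaves); pivot element 7/3.
Divide row 2 by 7/3; eliminate column y from the other rows.
Second iteration: most negative Z-row entry is -1 in column u1, so u1 enters.
Ratio test on column u1 — row 1: 8/(3/7) = 56/3; row 2: entry -2/7 ≤ 0. Minimum is 56/3 at row 1 (x leaves); pivot element 3/7.
Divide row 1 by 3/7; eliminate column u1 from the other rows.
After both pivots, the entry at constraint row 1, column RHS is 56/3.

56/3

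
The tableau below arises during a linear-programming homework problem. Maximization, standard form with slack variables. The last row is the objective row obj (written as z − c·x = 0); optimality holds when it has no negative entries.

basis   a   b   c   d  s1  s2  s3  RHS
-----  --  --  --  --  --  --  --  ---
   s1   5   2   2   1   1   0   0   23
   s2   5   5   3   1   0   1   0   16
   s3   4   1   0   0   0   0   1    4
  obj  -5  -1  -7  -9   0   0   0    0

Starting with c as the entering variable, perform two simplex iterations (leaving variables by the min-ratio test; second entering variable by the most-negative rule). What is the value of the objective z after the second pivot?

144

Ratio test on column c — row 1: 23/2 = 23/2; row 2: 16/3 = 16/3; row 3: entry 0 ≤ 0. Minimum is 16/3 at row 2 (s2 leaves); pivot element 3.
Pivot on row 2; the obj-row RHS becomes 0 − (-7)·(16/3) = 112/3.
Next entering variable (most negative obj-row entry -20/3): d.
Ratio test on column d — row 1: (37/3)/(1/3) = 37; row 2: (16/3)/(1/3) = 16; row 3: entry 0 ≤ 0. Minimum is 16 at row 2 (c leaves); pivot element 1/3.
After the second pivot the obj-row RHS is 112/3 − (-20/3)·16 = 144.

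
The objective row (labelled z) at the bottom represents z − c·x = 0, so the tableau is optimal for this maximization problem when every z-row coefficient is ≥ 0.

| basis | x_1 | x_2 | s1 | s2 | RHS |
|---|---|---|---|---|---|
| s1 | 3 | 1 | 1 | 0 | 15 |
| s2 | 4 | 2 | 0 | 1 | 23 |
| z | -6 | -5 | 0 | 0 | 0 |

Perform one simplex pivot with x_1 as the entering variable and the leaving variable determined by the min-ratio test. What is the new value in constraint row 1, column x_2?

1/3

Ratio test on column x_1 — row 1: 15/3 = 5; row 2: 23/4 = 23/4. Minimum is 5 at row 1 (s1 leaves); pivot element 3.
Divide row 1 by 3; eliminate column x_1 from the other rows.
In the new row 1, the x_2 entry is the old entry divided by the pivot: 1/3 = 1/3.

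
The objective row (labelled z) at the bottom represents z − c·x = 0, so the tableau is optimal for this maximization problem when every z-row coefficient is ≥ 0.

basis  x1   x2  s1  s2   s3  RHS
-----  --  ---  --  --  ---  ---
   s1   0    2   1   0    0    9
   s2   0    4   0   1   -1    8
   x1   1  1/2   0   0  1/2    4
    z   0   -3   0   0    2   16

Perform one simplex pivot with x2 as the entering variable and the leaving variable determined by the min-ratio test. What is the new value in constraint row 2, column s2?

Ratio test on column x2 — row 1: 9/2 = 9/2; row 2: 8/4 = 2; row 3: 4/(1/2) = 8. Minimum is 2 at row 2 (s2 leaves); pivot element 4.
Divide row 2 by 4; eliminate column x2 from the other rows.
In the new row 2, the s2 entry is the old entry divided by the pivot: 1/4 = 1/4.

1/4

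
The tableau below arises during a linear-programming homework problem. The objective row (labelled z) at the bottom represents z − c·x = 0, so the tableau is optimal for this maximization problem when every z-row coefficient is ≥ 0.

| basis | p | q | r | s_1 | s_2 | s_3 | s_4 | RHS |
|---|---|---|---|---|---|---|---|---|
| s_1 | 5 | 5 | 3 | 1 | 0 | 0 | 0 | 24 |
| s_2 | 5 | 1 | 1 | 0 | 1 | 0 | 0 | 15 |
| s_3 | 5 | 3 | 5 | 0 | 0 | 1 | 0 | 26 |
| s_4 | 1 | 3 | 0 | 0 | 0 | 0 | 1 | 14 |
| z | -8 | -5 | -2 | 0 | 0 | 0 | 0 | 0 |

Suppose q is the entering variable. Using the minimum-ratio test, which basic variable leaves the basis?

Column q entries and ratios — s_1: 24/5 = 24/5; s_2: 15/1 = 15; s_3: 26/3 = 26/3; s_4: 14/3 = 14/3.
Smallest ratio is 14/3 in the row of s_4, so s_4 leaves.

s_4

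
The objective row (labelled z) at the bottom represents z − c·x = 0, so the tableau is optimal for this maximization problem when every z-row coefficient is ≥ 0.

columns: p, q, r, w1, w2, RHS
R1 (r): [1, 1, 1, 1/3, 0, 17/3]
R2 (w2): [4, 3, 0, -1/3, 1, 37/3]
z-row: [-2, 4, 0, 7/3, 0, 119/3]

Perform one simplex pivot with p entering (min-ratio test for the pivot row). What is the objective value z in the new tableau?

Ratio test on column p — row 1: (17/3)/1 = 17/3; row 2: (37/3)/4 = 37/12. Minimum is 37/12 at row 2 (w2 leaves); pivot element 4.
Pivot on row 2; the z-row RHS becomes 119/3 − (-2)·(37/12) = 275/6.

275/6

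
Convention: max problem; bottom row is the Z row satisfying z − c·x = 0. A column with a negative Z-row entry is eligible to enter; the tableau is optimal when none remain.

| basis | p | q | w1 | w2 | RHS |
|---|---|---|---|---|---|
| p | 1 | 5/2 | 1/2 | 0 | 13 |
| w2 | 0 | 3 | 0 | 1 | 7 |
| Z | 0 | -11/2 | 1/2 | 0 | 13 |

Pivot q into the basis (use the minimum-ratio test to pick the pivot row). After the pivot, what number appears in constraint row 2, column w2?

1/3

Ratio test on column q — row 1: 13/(5/2) = 26/5; row 2: 7/3 = 7/3. Minimum is 7/3 at row 2 (w2 leaves); pivot element 3.
Divide row 2 by 3; eliminate column q from the other rows.
In the new row 2, the w2 entry is the old entry divided by the pivot: 1/3 = 1/3.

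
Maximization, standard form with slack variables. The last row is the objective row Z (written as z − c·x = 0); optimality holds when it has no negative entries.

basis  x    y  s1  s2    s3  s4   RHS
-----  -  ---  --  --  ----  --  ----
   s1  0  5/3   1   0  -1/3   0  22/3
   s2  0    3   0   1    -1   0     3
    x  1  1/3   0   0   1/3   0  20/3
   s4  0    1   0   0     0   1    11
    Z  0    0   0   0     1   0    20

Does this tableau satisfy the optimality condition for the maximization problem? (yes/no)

Every Z-row coefficient is ≥ 0, so the tableau is optimal.

yes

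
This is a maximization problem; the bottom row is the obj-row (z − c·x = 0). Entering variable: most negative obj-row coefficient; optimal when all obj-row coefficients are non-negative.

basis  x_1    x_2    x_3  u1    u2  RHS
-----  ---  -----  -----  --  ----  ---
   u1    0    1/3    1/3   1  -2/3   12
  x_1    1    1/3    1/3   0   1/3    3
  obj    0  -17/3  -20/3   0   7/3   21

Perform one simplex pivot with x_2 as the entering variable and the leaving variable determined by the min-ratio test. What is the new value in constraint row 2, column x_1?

3

Ratio test on column x_2 — row 1: 12/(1/3) = 36; row 2: 3/(1/3) = 9. Minimum is 9 at row 2 (x_1 leaves); pivot element 1/3.
Divide row 2 by 1/3; eliminate column x_2 from the other rows.
In the new row 2, the x_1 entry is the old entry divided by the pivot: 1/(1/3) = 3.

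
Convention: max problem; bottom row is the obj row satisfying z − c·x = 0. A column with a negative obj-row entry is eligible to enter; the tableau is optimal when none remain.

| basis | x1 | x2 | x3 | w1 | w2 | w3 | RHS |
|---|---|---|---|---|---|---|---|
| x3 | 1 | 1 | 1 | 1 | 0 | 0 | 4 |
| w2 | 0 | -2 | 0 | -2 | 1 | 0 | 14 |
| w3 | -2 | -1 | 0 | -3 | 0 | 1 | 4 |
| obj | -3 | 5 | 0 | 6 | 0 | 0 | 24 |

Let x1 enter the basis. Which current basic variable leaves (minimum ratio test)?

x3

Column x1 entries and ratios — x3: 4/1 = 4; w2: 0 ≤ 0, skip; w3: -2 ≤ 0, skip.
Smallest ratio is 4 in the row of x3, so x3 leaves.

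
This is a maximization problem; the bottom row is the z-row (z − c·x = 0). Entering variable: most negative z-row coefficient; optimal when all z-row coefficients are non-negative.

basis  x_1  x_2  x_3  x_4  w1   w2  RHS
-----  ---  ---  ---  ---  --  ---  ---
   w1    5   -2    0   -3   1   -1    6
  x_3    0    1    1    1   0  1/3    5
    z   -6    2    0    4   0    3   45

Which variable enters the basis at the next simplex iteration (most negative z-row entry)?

x_1

Negative z-row entries: x_1: -6.
The most negative is -6 in column x_1, so x_1 enters.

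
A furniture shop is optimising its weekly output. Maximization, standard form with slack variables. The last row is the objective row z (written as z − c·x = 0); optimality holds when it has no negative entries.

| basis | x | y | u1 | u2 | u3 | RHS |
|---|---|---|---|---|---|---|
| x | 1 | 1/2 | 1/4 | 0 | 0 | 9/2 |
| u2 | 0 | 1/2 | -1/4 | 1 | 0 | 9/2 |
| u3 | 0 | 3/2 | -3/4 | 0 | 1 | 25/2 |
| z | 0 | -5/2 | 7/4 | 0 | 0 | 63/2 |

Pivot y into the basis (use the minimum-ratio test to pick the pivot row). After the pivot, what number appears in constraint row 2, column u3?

Ratio test on column y — row 1: (9/2)/(1/2) = 9; row 2: (9/2)/(1/2) = 9; row 3: (25/2)/(3/2) = 25/3. Minimum is 25/3 at row 3 (u3 leaves); pivot element 3/2.
Divide row 3 by 3/2; eliminate column y from the other rows.
Row 2 update in column u3: 0 − (1/2)·(2/3) = -1/3.

-1/3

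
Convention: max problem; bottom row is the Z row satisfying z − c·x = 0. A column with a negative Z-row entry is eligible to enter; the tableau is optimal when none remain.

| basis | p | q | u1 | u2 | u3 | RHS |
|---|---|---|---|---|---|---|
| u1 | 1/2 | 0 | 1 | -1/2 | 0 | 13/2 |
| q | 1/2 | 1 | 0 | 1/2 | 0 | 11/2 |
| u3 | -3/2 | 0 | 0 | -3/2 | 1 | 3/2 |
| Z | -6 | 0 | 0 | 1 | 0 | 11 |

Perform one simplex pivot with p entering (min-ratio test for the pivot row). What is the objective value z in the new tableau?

Ratio test on column p — row 1: (13/2)/(1/2) = 13; row 2: (11/2)/(1/2) = 11; row 3: entry -3/2 ≤ 0. Minimum is 11 at row 2 (q leaves); pivot element 1/2.
Pivot on row 2; the Z-row RHS becomes 11 − (-6)·11 = 77.

77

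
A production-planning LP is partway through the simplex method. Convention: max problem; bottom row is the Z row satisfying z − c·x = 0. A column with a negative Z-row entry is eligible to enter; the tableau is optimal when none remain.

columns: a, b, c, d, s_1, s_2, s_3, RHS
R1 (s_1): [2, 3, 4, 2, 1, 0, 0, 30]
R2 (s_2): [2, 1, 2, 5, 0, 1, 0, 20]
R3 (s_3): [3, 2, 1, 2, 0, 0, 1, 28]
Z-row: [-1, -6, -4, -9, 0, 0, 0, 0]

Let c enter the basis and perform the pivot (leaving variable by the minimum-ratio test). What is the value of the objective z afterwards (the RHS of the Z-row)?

30

Ratio test on column c — row 1: 30/4 = 15/2; row 2: 20/2 = 10; row 3: 28/1 = 28. Minimum is 15/2 at row 1 (s_1 leaves); pivot element 4.
Pivot on row 1; the Z-row RHS becomes 0 − (-4)·(15/2) = 30.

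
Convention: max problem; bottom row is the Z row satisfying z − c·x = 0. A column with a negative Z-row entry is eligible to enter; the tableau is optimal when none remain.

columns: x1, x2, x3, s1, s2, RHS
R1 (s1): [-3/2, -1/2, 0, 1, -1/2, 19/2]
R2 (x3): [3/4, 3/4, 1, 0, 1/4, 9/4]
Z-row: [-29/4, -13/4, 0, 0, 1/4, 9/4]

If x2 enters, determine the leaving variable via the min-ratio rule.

Column x2 entries and ratios — s1: -1/2 ≤ 0, skip; x3: (9/4)/(3/4) = 3.
Smallest ratio is 3 in the row of x3, so x3 leaves.

x3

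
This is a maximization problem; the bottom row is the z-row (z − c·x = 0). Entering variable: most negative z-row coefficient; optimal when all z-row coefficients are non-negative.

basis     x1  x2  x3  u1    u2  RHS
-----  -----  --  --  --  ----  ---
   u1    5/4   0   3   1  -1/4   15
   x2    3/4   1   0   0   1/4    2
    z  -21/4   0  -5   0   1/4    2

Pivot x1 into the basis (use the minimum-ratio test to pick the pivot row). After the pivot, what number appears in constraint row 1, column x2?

-5/3

Ratio test on column x1 — row 1: 15/(5/4) = 12; row 2: 2/(3/4) = 8/3. Minimum is 8/3 at row 2 (x2 leaves); pivot element 3/4.
Divide row 2 by 3/4; eliminate column x1 from the other rows.
Row 1 update in column x2: 0 − (5/4)·(4/3) = -5/3.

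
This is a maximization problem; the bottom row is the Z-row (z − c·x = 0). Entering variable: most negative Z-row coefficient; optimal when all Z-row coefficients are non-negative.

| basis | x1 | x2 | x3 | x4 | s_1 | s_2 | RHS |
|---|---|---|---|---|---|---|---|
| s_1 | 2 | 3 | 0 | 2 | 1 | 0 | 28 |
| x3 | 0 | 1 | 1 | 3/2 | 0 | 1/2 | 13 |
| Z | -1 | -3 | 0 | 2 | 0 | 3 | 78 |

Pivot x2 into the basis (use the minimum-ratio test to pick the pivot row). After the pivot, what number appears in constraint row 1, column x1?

Ratio test on column x2 — row 1: 28/3 = 28/3; row 2: 13/1 = 13. Minimum is 28/3 at row 1 (s_1 leaves); pivot element 3.
Divide row 1 by 3; eliminate column x2 from the other rows.
In the new row 1, the x1 entry is the old entry divided by the pivot: 2/3 = 2/3.

2/3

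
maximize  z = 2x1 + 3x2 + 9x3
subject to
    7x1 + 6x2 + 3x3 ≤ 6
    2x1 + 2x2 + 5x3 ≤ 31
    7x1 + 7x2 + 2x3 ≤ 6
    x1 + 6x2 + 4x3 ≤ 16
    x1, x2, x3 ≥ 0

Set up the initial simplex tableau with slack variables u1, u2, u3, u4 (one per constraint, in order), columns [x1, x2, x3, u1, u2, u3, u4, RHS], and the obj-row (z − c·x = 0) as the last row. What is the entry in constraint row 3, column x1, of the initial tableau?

7

Constraint 3 has coefficient 7 on x1.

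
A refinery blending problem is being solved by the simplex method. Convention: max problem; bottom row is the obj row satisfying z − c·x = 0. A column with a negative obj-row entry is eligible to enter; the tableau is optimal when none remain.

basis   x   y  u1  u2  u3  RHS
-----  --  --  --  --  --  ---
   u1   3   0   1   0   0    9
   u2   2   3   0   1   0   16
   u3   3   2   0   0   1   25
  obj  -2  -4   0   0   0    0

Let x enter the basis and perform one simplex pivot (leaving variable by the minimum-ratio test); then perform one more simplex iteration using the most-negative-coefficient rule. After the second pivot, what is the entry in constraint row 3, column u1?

Ratio test on column x — row 1: 9/3 = 3; row 2: 16/2 = 8; row 3: 25/3 = 25/3. Minimum is 3 at row 1 (u1 leaves); pivot element 3.
Divide row 1 by 3; eliminate column x from the other rows.
Second iteration: most negative obj-row entry is -4 in column y, so y enters.
Ratio test on column y — row 1: entry 0 ≤ 0; row 2: 10/3 = 10/3; row 3: 16/2 = 8. Minimum is 10/3 at row 2 (u2 leaves); pivot element 3.
Divide row 2 by 3; eliminate column y from the other rows.
After both pivots, the entry at constraint row 3, column u1 is -5/9.

-5/9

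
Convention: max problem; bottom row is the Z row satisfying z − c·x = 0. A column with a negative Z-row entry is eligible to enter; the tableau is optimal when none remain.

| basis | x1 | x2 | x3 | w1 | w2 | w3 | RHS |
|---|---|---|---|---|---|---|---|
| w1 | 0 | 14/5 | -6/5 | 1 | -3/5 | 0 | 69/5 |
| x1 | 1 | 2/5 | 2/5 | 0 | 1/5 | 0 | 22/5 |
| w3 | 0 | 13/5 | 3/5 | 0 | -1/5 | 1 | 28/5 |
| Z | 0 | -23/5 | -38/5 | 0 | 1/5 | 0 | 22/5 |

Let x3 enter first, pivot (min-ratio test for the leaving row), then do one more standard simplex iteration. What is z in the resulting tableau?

Ratio test on column x3 — row 1: entry -6/5 ≤ 0; row 2: (22/5)/(2/5) = 11; row 3: (28/5)/(3/5) = 28/3. Minimum is 28/3 at row 3 (w3 leaves); pivot element 3/5.
Pivot on row 3; the Z-row RHS becomes 22/5 − (-38/5)·(28/3) = 226/3.
Next entering variable (most negative Z-row entry -7/3): w2.
Ratio test on column w2 — row 1: entry -1 ≤ 0; row 2: (2/3)/(1/3) = 2; row 3: entry -1/3 ≤ 0. Minimum is 2 at row 2 (x1 leaves); pivot element 1/3.
After the second pivot the Z-row RHS is 226/3 − (-7/3)·2 = 80.

80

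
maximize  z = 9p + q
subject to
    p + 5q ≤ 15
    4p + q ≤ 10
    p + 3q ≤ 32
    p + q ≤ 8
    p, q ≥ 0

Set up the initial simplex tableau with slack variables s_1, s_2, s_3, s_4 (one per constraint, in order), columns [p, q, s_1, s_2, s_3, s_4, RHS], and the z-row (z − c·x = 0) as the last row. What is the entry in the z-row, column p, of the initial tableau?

-9

The z-row carries the negated objective coefficients: the p entry is -9.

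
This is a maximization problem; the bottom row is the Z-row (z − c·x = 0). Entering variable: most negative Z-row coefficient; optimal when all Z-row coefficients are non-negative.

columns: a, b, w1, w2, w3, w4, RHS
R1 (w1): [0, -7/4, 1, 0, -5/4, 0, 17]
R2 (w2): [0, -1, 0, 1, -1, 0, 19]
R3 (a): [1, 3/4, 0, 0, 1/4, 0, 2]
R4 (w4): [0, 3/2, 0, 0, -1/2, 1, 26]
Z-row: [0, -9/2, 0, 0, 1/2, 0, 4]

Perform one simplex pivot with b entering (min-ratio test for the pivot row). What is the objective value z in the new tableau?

16

Ratio test on column b — row 1: entry -7/4 ≤ 0; row 2: entry -1 ≤ 0; row 3: 2/(3/4) = 8/3; row 4: 26/(3/2) = 52/3. Minimum is 8/3 at row 3 (a leaves); pivot element 3/4.
Pivot on row 3; the Z-row RHS becomes 4 − (-9/2)·(8/3) = 16.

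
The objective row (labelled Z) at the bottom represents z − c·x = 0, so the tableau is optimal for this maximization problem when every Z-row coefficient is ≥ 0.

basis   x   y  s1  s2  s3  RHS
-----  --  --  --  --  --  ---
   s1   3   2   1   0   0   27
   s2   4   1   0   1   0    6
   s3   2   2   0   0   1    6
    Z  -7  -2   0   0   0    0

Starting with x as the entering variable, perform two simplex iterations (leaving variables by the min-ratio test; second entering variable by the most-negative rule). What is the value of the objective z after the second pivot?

Ratio test on column x — row 1: 27/3 = 9; row 2: 6/4 = 3/2; row 3: 6/2 = 3. Minimum is 3/2 at row 2 (s2 leaves); pivot element 4.
Pivot on row 2; the Z-row RHS becomes 0 − (-7)·(3/2) = 21/2.
Next entering variable (most negative Z-row entry -1/4): y.
Ratio test on column y — row 1: (45/2)/(5/4) = 18; row 2: (3/2)/(1/4) = 6; row 3: 3/(3/2) = 2. Minimum is 2 at row 3 (s3 leaves); pivot element 3/2.
After the second pivot the Z-row RHS is 21/2 − (-1/4)·2 = 11.

11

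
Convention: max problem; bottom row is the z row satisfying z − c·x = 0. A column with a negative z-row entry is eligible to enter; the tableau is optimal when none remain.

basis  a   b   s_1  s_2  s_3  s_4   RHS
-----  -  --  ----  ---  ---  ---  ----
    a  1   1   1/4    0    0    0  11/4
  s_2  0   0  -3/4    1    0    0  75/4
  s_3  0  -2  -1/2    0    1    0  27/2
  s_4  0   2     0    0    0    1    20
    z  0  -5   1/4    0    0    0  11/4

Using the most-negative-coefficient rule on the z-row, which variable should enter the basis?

b

Negative z-row entries: b: -5.
The most negative is -5 in column b, so b enters.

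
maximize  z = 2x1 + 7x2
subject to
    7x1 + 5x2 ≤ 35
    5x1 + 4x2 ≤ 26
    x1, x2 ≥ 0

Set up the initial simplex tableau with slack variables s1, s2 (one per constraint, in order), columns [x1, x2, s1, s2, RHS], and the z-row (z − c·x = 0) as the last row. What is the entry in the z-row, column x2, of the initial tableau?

The z-row carries the negated objective coefficients: the x2 entry is -7.

-7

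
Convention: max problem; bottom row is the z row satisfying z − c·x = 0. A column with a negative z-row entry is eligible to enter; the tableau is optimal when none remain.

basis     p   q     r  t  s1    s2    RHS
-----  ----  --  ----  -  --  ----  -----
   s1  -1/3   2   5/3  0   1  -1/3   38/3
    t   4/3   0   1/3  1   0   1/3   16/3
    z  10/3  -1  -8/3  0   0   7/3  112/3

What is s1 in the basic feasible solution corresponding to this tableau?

s1 is basic (row 1); its value is the RHS of that row, 38/3.

38/3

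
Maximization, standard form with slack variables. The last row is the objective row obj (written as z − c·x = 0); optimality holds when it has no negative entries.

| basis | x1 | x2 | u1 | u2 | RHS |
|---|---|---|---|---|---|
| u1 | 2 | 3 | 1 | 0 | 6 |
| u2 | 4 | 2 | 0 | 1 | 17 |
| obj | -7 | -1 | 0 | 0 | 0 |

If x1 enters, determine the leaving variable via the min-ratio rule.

u1

Column x1 entries and ratios — u1: 6/2 = 3; u2: 17/4 = 17/4.
Smallest ratio is 3 in the row of u1, so u1 leaves.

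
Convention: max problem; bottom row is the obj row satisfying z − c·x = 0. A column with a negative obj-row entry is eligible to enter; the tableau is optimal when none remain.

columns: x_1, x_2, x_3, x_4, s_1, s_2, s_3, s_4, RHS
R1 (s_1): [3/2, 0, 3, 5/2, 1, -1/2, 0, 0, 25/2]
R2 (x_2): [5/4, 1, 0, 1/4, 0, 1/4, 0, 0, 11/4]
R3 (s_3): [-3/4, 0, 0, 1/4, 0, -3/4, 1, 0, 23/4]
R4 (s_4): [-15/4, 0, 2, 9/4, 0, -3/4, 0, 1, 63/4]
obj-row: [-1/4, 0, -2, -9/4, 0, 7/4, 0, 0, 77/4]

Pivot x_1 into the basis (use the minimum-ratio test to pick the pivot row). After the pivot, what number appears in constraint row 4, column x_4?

3

Ratio test on column x_1 — row 1: (25/2)/(3/2) = 25/3; row 2: (11/4)/(5/4) = 11/5; row 3: entry -3/4 ≤ 0; row 4: entry -15/4 ≤ 0. Minimum is 11/5 at row 2 (x_2 leaves); pivot element 5/4.
Divide row 2 by 5/4; eliminate column x_1 from the other rows.
Row 4 update in column x_4: 9/4 − (-15/4)·(1/5) = 3.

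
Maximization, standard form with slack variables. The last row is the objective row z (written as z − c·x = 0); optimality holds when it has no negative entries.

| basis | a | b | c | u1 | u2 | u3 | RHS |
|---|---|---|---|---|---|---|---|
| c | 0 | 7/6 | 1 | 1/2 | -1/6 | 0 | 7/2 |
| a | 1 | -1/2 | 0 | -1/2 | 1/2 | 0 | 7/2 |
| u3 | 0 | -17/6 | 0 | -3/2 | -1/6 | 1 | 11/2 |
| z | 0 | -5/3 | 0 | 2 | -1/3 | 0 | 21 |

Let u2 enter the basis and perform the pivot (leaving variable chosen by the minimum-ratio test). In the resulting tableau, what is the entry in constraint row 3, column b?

-3

Ratio test on column u2 — row 1: entry -1/6 ≤ 0; row 2: (7/2)/(1/2) = 7; row 3: entry -1/6 ≤ 0. Minimum is 7 at row 2 (a leaves); pivot element 1/2.
Divide row 2 by 1/2; eliminate column u2 from the other rows.
Row 3 update in column b: -17/6 − (-1/6)·(-1) = -3.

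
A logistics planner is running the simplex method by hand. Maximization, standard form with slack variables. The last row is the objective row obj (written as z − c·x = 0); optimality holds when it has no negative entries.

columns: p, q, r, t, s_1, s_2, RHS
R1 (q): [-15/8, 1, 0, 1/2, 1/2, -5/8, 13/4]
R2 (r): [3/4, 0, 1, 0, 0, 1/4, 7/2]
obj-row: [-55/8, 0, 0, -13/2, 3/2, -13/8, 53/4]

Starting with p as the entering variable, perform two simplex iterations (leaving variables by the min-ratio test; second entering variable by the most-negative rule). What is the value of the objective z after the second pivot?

Ratio test on column p — row 1: entry -15/8 ≤ 0; row 2: (7/2)/(3/4) = 14/3. Minimum is 14/3 at row 2 (r leaves); pivot element 3/4.
Pivot on row 2; the obj-row RHS becomes 53/4 − (-55/8)·(14/3) = 136/3.
Next entering variable (most negative obj-row entry -13/2): t.
Ratio test on column t — row 1: 12/(1/2) = 24; row 2: entry 0 ≤ 0. Minimum is 24 at row 1 (q leaves); pivot element 1/2.
After the second pivot the obj-row RHS is 136/3 − (-13/2)·24 = 604/3.

604/3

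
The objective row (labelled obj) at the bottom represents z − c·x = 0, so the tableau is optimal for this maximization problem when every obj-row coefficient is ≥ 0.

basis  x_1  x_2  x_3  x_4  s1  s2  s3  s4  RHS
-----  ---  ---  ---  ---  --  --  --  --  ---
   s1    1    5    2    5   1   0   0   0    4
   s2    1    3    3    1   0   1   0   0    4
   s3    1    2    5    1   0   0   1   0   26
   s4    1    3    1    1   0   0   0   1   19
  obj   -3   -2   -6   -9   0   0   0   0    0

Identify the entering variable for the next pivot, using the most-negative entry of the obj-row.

Negative obj-row entries: x_1: -3, x_2: -2, x_3: -6, x_4: -9.
The most negative is -9 in column x_4, so x_4 enters.

x_4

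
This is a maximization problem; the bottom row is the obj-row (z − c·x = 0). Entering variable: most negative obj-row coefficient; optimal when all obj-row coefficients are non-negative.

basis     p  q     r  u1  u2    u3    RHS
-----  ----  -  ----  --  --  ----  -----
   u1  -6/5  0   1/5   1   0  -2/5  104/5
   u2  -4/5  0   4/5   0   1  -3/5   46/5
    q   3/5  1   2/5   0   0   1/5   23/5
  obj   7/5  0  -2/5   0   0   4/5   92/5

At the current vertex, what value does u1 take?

u1 is basic (row 1); its value is the RHS of that row, 104/5.

104/5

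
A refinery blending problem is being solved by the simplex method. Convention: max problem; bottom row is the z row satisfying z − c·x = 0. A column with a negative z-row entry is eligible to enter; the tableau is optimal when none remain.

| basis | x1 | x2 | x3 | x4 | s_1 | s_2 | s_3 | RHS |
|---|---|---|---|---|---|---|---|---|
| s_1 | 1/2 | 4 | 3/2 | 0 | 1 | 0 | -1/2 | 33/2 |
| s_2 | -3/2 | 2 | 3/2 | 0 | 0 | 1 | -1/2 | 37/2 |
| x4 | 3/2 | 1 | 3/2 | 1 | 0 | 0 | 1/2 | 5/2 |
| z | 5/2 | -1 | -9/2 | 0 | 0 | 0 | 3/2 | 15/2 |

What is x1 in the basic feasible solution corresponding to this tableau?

0

x1 is not in the basis, so in the current basic feasible solution x1 = 0.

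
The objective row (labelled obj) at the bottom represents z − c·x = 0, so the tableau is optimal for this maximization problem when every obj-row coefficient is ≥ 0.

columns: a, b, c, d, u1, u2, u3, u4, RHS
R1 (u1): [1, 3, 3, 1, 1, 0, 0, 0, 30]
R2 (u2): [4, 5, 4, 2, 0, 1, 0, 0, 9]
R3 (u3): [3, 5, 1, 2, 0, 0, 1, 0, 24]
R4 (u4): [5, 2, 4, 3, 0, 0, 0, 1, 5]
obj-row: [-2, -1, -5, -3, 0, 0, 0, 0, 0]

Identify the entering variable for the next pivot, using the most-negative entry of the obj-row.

Negative obj-row entries: a: -2, b: -1, c: -5, d: -3.
The most negative is -5 in column c, so c enters.

c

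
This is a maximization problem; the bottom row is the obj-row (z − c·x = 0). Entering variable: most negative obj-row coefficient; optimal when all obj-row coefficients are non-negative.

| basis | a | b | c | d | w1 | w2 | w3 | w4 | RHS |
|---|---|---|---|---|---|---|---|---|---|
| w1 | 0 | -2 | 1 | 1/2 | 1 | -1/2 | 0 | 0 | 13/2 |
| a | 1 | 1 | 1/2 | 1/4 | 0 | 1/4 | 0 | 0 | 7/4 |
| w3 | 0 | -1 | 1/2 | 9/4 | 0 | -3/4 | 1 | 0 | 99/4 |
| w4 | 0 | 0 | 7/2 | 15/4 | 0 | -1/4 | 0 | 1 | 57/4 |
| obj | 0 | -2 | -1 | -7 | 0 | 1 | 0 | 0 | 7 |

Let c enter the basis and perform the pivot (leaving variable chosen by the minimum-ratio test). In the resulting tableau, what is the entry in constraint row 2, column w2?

Ratio test on column c — row 1: (13/2)/1 = 13/2; row 2: (7/4)/(1/2) = 7/2; row 3: (99/4)/(1/2) = 99/2; row 4: (57/4)/(7/2) = 57/14. Minimum is 7/2 at row 2 (a leaves); pivot element 1/2.
Divide row 2 by 1/2; eliminate column c from the other rows.
In the new row 2, the w2 entry is the old entry divided by the pivot: (1/4)/(1/2) = 1/2.

1/2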